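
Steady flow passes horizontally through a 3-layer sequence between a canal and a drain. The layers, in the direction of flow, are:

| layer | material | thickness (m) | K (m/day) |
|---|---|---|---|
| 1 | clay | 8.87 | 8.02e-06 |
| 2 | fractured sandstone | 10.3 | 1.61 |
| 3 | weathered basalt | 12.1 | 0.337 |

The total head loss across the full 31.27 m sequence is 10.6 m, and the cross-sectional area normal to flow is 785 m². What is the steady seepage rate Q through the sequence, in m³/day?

Flow is perpendicular to layering, so the layers act in series and the equivalent K is the thickness-weighted harmonic mean.
Total thickness L = 8.87 + 10.3 + 12.1 = 31.27 m.
Σ(b_i/K_i) = 8.87/8.02e-06 + 10.3/1.61 + 12.1/0.337 = 1.106e+06 d.
K_eq = L / Σ(b_i/K_i) = 31.27 / 1.106e+06 = 2.827e-05 m/day.
Q = K_eq · A · (Δh/L) = 2.827e-05 × 785 × (10.6/31.27) = 0.007523 m³/day.

0.00752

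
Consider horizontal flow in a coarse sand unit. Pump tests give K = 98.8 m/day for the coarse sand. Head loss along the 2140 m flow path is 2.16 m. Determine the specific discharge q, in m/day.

0.0997

Hydraulic gradient i = Δh / L = 2.16 / 2140 = 0.001009.
Specific discharge q = K · i = 98.80 × 0.001009 = 0.09972 m/day.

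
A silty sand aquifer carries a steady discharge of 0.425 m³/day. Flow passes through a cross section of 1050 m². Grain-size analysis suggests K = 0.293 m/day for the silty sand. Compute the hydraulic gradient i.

0.00138

From Q = K·A·i, i = Q / (K·A) = 0.425 / (0.2930 × 1050) = 0.001381.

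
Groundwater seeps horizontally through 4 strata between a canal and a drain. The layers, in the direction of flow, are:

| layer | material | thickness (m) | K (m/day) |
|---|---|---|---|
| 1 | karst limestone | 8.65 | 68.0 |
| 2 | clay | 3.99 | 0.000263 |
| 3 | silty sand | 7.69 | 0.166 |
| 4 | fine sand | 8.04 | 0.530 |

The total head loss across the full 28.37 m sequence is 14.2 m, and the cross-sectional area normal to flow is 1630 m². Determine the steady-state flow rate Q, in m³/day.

1.52

Flow is perpendicular to layering, so the layers act in series and the equivalent K is the thickness-weighted harmonic mean.
Total thickness L = 8.65 + 3.99 + 7.69 + 8.04 = 28.37 m.
Σ(b_i/K_i) = 8.65/68.0 + 3.99/0.000263 + 7.69/0.166 + 8.04/0.530 = 15233 d.
K_eq = L / Σ(b_i/K_i) = 28.37 / 15233 = 0.001862 m/day.
Q = K_eq · A · (Δh/L) = 0.001862 × 1630 × (14.2/28.37) = 1.519 m³/day.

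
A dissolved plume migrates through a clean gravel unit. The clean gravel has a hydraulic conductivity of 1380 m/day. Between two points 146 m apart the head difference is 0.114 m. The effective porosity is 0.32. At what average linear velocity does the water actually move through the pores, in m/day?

Hydraulic gradient i = Δh / L = 0.114 / 146 = 0.0007808.
Darcy flux q = K · i = 1380 × 0.0007808 = 1.078 m/day.
Seepage velocity v = q / n_e = 1.078 / 0.32 = 3.367 m/day.

3.37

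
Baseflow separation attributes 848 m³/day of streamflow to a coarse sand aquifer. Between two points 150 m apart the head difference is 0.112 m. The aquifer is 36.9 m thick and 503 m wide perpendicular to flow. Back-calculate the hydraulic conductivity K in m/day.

61.2

Cross-sectional area A = 503 × 36.9 = 18561 m².
Hydraulic gradient i = Δh / L = 0.112 / 150 = 0.0007467.
From Q = K·A·i, K = Q / (A·i) = 848 / (18561 × 0.0007467) = 61.19 m/day.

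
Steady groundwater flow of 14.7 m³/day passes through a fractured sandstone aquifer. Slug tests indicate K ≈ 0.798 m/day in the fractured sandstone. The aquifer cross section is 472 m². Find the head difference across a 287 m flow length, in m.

From Q = K·A·i, i = Q / (K·A) = 14.7 / (0.7980 × 472.0) = 0.03903.
Head loss Δh = i · L = 0.03903 × 287 = 11.20 m.

11.2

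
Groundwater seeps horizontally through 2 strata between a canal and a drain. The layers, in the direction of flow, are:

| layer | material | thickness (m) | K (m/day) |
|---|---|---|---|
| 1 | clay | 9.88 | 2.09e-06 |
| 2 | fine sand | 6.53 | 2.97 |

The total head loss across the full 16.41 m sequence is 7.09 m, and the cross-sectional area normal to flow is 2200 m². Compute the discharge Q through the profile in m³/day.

Flow is perpendicular to layering, so the layers act in series and the equivalent K is the thickness-weighted harmonic mean.
Total thickness L = 9.88 + 6.53 = 16.41 m.
Σ(b_i/K_i) = 9.88/2.09e-06 + 6.53/2.97 = 4.727e+06 d.
K_eq = L / Σ(b_i/K_i) = 16.41 / 4.727e+06 = 3.471e-06 m/day.
Q = K_eq · A · (Δh/L) = 3.471e-06 × 2200 × (7.09/16.41) = 0.003300 m³/day.

0.00330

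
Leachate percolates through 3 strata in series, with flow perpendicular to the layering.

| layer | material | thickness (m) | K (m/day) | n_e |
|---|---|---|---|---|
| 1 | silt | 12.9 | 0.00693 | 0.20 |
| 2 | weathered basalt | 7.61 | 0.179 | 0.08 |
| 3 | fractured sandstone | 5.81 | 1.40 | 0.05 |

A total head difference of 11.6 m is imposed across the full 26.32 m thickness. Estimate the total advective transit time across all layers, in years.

1.57

With flow normal to the layers, continuity requires the same specific discharge q through every layer.
Σ(b_i/K_i) = 12.9/0.00693 + 7.61/0.179 + 5.81/1.40 = 1908 d.
q = Δh / Σ(b_i/K_i) = 11.6 / 1908 = 0.006079 m/day.
In each layer the seepage velocity is v_i = q/n_i, so the layer transit time is t_i = b_i·n_i / q:
  layer 1 (silt): t_1 = 12.9 × 0.20 / 0.006079 = 424.4 d
  layer 2 (weathered basalt): t_2 = 7.61 × 0.08 / 0.006079 = 100.1 d
  layer 3 (fractured sandstone): t_3 = 5.81 × 0.05 / 0.006079 = 47.79 d
Total t = Σ t_i = 572.3 days = 1.567 years.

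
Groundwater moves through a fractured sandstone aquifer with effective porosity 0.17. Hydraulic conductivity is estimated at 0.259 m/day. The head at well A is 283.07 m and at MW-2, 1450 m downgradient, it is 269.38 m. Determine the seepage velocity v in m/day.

0.0144

Hydraulic gradient i = (283.07 − 269.38) / 1450 = 13.69 / 1450 = 0.009441.
Darcy flux q = K · i = 0.2590 × 0.009441 = 0.002445 m/day.
Seepage velocity v = q / n_e = 0.002445 / 0.17 = 0.01438 m/day.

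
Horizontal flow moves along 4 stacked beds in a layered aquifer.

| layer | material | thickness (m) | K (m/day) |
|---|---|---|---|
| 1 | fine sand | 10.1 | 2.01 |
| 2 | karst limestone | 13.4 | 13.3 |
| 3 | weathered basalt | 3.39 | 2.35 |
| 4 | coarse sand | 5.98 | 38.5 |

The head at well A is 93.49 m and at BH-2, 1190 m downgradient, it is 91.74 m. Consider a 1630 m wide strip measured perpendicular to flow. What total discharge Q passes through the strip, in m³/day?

1050

Flow is parallel to layering, so each bed carries its own Darcy discharge and the transmissivities add.
Σ(K_i·b_i) = 2.01×10.1 + 13.3×13.4 + 2.35×3.39 + 38.5×5.98 = 436.7 m²/day.
Hydraulic gradient i = (93.49 − 91.74) / 1190 = 1.75 / 1190 = 0.001471.
Q = Σ(K_i·b_i) · W · i = 436.7 × 1630 × 0.001471 = 1047 m³/day.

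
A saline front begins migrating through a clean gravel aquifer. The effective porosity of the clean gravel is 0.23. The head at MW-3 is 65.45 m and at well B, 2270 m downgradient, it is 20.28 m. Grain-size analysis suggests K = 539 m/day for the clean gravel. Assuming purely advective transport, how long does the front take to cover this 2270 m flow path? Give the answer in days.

Hydraulic gradient i = (65.45 − 20.28) / 2270 = 45.17 / 2270 = 0.01990.
Darcy flux q = K · i = 539.0 × 0.01990 = 10.73 m/day.
Seepage velocity v = q / n_e = 10.73 / 0.23 = 46.63 m/day.
Travel time t = L / v = 2270 / 46.63 = 48.68 days.

48.7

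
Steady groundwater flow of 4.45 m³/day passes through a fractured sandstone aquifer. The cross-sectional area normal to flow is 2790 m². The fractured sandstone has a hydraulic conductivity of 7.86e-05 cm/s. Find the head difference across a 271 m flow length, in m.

Convert K: 7.86e-05 cm/s × 864 = 0.06791 m/day.
From Q = K·A·i, i = Q / (K·A) = 4.45 / (0.06791 × 2790) = 0.02349.
Head loss Δh = i · L = 0.02349 × 271 = 6.365 m.

6.36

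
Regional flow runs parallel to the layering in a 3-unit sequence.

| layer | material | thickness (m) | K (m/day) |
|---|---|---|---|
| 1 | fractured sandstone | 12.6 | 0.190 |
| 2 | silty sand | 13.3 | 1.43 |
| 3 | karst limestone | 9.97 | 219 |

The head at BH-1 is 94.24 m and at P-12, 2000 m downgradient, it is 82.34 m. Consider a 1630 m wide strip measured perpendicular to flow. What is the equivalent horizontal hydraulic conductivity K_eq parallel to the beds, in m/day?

61.5

Flow is parallel to layering, so each bed carries its own Darcy discharge and the transmissivities add.
Σ(K_i·b_i) = 0.190×12.6 + 1.43×13.3 + 219×9.97 = 2205 m²/day.
Total thickness b = 35.87 m, so K_eq = Σ(K_i·b_i)/b = 61.47 m/day.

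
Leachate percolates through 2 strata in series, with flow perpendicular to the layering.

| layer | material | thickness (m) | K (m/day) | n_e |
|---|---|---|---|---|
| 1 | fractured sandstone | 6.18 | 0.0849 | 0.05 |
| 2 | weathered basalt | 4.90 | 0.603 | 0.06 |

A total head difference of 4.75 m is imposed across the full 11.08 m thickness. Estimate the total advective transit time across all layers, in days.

With flow normal to the layers, continuity requires the same specific discharge q through every layer.
Σ(b_i/K_i) = 6.18/0.0849 + 4.90/0.603 = 80.92 d.
q = Δh / Σ(b_i/K_i) = 4.75 / 80.92 = 0.05870 m/day.
In each layer the seepage velocity is v_i = q/n_i, so the layer transit time is t_i = b_i·n_i / q:
  layer 1 (fractured sandstone): t_1 = 6.18 × 0.05 / 0.05870 = 5.264 d
  layer 2 (weathered basalt): t_2 = 4.90 × 0.06 / 0.05870 = 5.008 d
Total t = Σ t_i = 10.27 days.

10.3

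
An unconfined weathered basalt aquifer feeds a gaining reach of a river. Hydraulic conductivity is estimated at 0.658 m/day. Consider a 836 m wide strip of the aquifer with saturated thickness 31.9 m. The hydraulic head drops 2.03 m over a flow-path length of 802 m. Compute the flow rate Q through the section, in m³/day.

44.4

Cross-sectional area A = 836 × 31.9 = 26668 m².
Hydraulic gradient i = Δh / L = 2.03 / 802 = 0.002531.
Darcy's law: Q = K · A · i = 0.6580 × 26668 × 0.002531 = 44.42 m³/day.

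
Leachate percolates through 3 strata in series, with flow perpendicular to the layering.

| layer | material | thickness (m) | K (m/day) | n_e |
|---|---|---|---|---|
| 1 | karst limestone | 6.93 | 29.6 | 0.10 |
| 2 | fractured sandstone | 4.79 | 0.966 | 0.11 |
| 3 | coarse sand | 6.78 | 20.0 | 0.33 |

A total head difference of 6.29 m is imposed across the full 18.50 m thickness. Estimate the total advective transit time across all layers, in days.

With flow normal to the layers, continuity requires the same specific discharge q through every layer.
Σ(b_i/K_i) = 6.93/29.6 + 4.79/0.966 + 6.78/20.0 = 5.532 d.
q = Δh / Σ(b_i/K_i) = 6.29 / 5.532 = 1.137 m/day.
In each layer the seepage velocity is v_i = q/n_i, so the layer transit time is t_i = b_i·n_i / q:
  layer 1 (karst limestone): t_1 = 6.93 × 0.10 / 1.137 = 0.6095 d
  layer 2 (fractured sandstone): t_2 = 4.79 × 0.11 / 1.137 = 0.4634 d
  layer 3 (coarse sand): t_3 = 6.78 × 0.33 / 1.137 = 1.968 d
Total t = Σ t_i = 3.041 days.

3.04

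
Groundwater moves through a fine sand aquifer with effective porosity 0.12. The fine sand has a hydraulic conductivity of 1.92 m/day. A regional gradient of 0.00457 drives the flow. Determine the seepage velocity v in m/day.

0.0731

Hydraulic gradient i = 0.00457.
Darcy flux q = K · i = 1.920 × 0.004570 = 0.008774 m/day.
Seepage velocity v = q / n_e = 0.008774 / 0.12 = 0.07312 m/day.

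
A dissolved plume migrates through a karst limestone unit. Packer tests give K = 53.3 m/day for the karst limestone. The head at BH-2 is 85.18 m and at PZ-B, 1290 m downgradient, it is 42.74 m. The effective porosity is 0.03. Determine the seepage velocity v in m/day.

Hydraulic gradient i = (85.18 − 42.74) / 1290 = 42.44 / 1290 = 0.03290.
Darcy flux q = K · i = 53.30 × 0.03290 = 1.754 m/day.
Seepage velocity v = q / n_e = 1.754 / 0.03 = 58.45 m/day.

58.5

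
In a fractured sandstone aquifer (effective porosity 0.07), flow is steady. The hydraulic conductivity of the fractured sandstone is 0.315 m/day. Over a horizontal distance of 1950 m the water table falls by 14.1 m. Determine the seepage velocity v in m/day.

Hydraulic gradient i = Δh / L = 14.1 / 1950 = 0.007231.
Darcy flux q = K · i = 0.3150 × 0.007231 = 0.002278 m/day.
Seepage velocity v = q / n_e = 0.002278 / 0.07 = 0.03254 m/day.

0.0325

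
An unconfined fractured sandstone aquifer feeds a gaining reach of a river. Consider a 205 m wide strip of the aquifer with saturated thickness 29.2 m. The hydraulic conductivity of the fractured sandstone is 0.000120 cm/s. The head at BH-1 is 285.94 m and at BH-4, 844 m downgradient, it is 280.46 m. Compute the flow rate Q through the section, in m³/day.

Convert K: 0.000120 cm/s × 864 = 0.1037 m/day.
Cross-sectional area A = 205 × 29.2 = 5986 m².
Hydraulic gradient i = (285.94 − 280.46) / 844 = 5.48 / 844 = 0.006493.
Darcy's law: Q = K · A · i = 0.1037 × 5986 × 0.006493 = 4.030 m³/day.

4.03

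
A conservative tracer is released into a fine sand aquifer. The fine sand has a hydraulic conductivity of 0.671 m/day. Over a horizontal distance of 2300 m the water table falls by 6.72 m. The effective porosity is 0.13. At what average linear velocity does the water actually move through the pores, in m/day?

Hydraulic gradient i = Δh / L = 6.72 / 2300 = 0.002922.
Darcy flux q = K · i = 0.6710 × 0.002922 = 0.001960 m/day.
Seepage velocity v = q / n_e = 0.001960 / 0.13 = 0.01508 m/day.

0.0151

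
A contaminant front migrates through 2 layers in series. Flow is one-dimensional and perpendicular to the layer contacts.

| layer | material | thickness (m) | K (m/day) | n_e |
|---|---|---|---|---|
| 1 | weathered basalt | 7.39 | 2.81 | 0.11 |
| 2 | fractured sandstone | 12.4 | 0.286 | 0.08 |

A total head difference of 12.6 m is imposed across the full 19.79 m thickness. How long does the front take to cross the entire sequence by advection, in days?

With flow normal to the layers, continuity requires the same specific discharge q through every layer.
Σ(b_i/K_i) = 7.39/2.81 + 12.4/0.286 = 45.99 d.
q = Δh / Σ(b_i/K_i) = 12.6 / 45.99 = 0.2740 m/day.
In each layer the seepage velocity is v_i = q/n_i, so the layer transit time is t_i = b_i·n_i / q:
  layer 1 (weathered basalt): t_1 = 7.39 × 0.11 / 0.2740 = 2.967 d
  layer 2 (fractured sandstone): t_2 = 12.4 × 0.08 / 0.2740 = 3.621 d
Total t = Σ t_i = 6.587 days.

6.59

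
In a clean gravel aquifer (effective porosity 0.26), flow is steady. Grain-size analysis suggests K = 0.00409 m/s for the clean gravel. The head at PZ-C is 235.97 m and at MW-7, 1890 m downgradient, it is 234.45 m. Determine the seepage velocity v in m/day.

Convert K: 0.00409 m/s × 86400 = 353.4 m/day.
Hydraulic gradient i = (235.97 − 234.45) / 1890 = 1.52 / 1890 = 0.0008042.
Darcy flux q = K · i = 353.4 × 0.0008042 = 0.2842 m/day.
Seepage velocity v = q / n_e = 0.2842 / 0.26 = 1.093 m/day.

1.09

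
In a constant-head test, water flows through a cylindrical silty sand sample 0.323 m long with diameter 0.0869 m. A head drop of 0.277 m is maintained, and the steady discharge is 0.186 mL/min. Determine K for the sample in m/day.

0.0527

Cross-sectional area A = π·(d/2)² = π × (0.0869/2)² = 0.005931 m².
Convert discharge: 0.186 mL/min = 3.100e-09 m³/s.
Darcy's law rearranged: K = Q·L / (A·Δh) = 3.100e-09 × 0.323 / (0.005931 × 0.277) = 6.095e-07 m/s = 0.05266 m/day.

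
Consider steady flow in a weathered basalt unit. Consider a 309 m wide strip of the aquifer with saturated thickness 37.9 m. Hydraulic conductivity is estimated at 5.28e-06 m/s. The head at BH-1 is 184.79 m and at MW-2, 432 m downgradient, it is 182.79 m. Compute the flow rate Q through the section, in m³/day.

24.7

Convert K: 5.28e-06 m/s × 86400 = 0.4562 m/day.
Cross-sectional area A = 309 × 37.9 = 11711 m².
Hydraulic gradient i = (184.79 − 182.79) / 432 = 2 / 432 = 0.004630.
Darcy's law: Q = K · A · i = 0.4562 × 11711 × 0.004630 = 24.73 m³/day.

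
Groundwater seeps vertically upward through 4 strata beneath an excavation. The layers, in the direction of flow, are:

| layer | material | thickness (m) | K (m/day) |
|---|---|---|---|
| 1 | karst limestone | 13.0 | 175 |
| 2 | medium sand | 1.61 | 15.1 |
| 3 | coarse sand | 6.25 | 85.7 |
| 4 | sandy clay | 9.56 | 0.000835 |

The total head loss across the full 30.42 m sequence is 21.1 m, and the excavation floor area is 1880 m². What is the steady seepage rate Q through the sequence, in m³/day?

3.46

Flow is perpendicular to layering, so the layers act in series and the equivalent K is the thickness-weighted harmonic mean.
Total thickness L = 13.0 + 1.61 + 6.25 + 9.56 = 30.42 m.
Σ(b_i/K_i) = 13.0/175 + 1.61/15.1 + 6.25/85.7 + 9.56/0.000835 = 11449 d.
K_eq = L / Σ(b_i/K_i) = 30.42 / 11449 = 0.002657 m/day.
Q = K_eq · A · (Δh/L) = 0.002657 × 1880 × (21.1/30.42) = 3.465 m³/day.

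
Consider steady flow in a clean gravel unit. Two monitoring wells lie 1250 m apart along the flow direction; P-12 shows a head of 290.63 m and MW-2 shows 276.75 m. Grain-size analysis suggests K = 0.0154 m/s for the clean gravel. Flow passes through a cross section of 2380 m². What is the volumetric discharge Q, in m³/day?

Convert K: 0.0154 m/s × 86400 = 1331 m/day.
Hydraulic gradient i = (290.63 − 276.75) / 1250 = 13.88 / 1250 = 0.01110.
Darcy's law: Q = K · A · i = 1331 × 2380 × 0.01110 = 35163 m³/day.

35200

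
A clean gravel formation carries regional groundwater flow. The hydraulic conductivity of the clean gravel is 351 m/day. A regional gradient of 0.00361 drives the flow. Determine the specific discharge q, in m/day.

Hydraulic gradient i = 0.00361.
Specific discharge q = K · i = 351.0 × 0.003610 = 1.267 m/day.

1.27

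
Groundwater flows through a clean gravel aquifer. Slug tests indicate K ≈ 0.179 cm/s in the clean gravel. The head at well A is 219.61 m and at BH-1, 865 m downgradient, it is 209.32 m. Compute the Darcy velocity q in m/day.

Convert K: 0.179 cm/s × 864 = 154.7 m/day.
Hydraulic gradient i = (219.61 − 209.32) / 865 = 10.29 / 865 = 0.01190.
Specific discharge q = K · i = 154.7 × 0.01190 = 1.840 m/day.

1.84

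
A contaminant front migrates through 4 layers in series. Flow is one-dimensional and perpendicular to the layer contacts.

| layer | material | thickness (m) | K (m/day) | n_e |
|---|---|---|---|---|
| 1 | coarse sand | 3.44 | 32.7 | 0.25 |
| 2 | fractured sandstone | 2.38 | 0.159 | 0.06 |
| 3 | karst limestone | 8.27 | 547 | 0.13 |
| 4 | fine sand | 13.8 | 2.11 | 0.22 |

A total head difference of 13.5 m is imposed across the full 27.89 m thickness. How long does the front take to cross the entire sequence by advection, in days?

With flow normal to the layers, continuity requires the same specific discharge q through every layer.
Σ(b_i/K_i) = 3.44/32.7 + 2.38/0.159 + 8.27/547 + 13.8/2.11 = 21.63 d.
q = Δh / Σ(b_i/K_i) = 13.5 / 21.63 = 0.6242 m/day.
In each layer the seepage velocity is v_i = q/n_i, so the layer transit time is t_i = b_i·n_i / q:
  layer 1 (coarse sand): t_1 = 3.44 × 0.25 / 0.6242 = 1.378 d
  layer 2 (fractured sandstone): t_2 = 2.38 × 0.06 / 0.6242 = 0.2288 d
  layer 3 (karst limestone): t_3 = 8.27 × 0.13 / 0.6242 = 1.722 d
  layer 4 (fine sand): t_4 = 13.8 × 0.22 / 0.6242 = 4.864 d
Total t = Σ t_i = 8.193 days.

8.19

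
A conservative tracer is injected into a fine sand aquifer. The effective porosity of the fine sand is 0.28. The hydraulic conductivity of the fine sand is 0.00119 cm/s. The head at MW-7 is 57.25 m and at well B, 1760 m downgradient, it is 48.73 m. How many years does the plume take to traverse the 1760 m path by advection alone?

Convert K: 0.00119 cm/s × 864 = 1.028 m/day.
Hydraulic gradient i = (57.25 − 48.73) / 1760 = 8.52 / 1760 = 0.004841.
Darcy flux q = K · i = 1.028 × 0.004841 = 0.004977 m/day.
Seepage velocity v = q / n_e = 0.004977 / 0.28 = 0.01778 m/day.
Travel time t = L / v = 1760 / 0.01778 = 99011 days = 271.1 years.

271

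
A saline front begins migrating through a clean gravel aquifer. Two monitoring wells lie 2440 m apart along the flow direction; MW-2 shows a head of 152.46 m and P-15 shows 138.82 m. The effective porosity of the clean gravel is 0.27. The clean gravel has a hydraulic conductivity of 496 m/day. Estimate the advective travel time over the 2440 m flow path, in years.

Hydraulic gradient i = (152.46 − 138.82) / 2440 = 13.64 / 2440 = 0.005590.
Darcy flux q = K · i = 496.0 × 0.005590 = 2.773 m/day.
Seepage velocity v = q / n_e = 2.773 / 0.27 = 10.27 m/day.
Travel time t = L / v = 2440 / 10.27 = 237.6 days = 0.6505 years.

0.651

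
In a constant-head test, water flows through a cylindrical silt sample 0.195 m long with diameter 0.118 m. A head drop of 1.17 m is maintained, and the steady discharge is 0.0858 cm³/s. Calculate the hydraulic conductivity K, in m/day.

0.113

Cross-sectional area A = π·(d/2)² = π × (0.118/2)² = 0.01094 m².
Convert discharge: 0.0858 cm³/s = 8.580e-08 m³/s.
Darcy's law rearranged: K = Q·L / (A·Δh) = 8.580e-08 × 0.195 / (0.01094 × 1.17) = 1.308e-06 m/s = 0.1130 m/day.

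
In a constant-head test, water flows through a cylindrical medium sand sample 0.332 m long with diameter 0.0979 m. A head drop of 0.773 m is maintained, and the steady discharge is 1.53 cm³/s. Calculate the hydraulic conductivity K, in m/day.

Cross-sectional area A = π·(d/2)² = π × (0.0979/2)² = 0.007528 m².
Convert discharge: 1.53 cm³/s = 1.530e-06 m³/s.
Darcy's law rearranged: K = Q·L / (A·Δh) = 1.530e-06 × 0.332 / (0.007528 × 0.773) = 8.730e-05 m/s = 7.542 m/day.

7.54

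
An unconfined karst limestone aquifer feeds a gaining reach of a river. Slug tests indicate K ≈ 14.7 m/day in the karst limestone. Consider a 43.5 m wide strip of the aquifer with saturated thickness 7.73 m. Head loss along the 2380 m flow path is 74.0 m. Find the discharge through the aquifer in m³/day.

Cross-sectional area A = 43.5 × 7.73 = 336.3 m².
Hydraulic gradient i = Δh / L = 74.0 / 2380 = 0.03109.
Darcy's law: Q = K · A · i = 14.70 × 336.3 × 0.03109 = 153.7 m³/day.

154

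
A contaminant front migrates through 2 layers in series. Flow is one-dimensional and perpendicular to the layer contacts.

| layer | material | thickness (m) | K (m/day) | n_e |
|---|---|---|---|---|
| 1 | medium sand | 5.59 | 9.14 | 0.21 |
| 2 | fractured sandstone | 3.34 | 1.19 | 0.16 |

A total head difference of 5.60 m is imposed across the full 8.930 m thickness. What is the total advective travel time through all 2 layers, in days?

With flow normal to the layers, continuity requires the same specific discharge q through every layer.
Σ(b_i/K_i) = 5.59/9.14 + 3.34/1.19 = 3.418 d.
q = Δh / Σ(b_i/K_i) = 5.60 / 3.418 = 1.638 m/day.
In each layer the seepage velocity is v_i = q/n_i, so the layer transit time is t_i = b_i·n_i / q:
  layer 1 (medium sand): t_1 = 5.59 × 0.21 / 1.638 = 0.7166 d
  layer 2 (fractured sandstone): t_2 = 3.34 × 0.16 / 1.638 = 0.3262 d
Total t = Σ t_i = 1.043 days.

1.04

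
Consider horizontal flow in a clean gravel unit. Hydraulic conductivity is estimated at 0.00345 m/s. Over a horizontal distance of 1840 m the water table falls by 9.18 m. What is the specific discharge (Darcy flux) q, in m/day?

Convert K: 0.00345 m/s × 86400 = 298.1 m/day.
Hydraulic gradient i = Δh / L = 9.18 / 1840 = 0.004989.
Specific discharge q = K · i = 298.1 × 0.004989 = 1.487 m/day.

1.49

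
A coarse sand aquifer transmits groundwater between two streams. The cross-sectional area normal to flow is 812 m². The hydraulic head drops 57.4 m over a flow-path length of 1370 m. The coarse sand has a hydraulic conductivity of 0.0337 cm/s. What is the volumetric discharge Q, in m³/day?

Convert K: 0.0337 cm/s × 864 = 29.12 m/day.
Hydraulic gradient i = Δh / L = 57.4 / 1370 = 0.04190.
Darcy's law: Q = K · A · i = 29.12 × 812.0 × 0.04190 = 990.6 m³/day.

991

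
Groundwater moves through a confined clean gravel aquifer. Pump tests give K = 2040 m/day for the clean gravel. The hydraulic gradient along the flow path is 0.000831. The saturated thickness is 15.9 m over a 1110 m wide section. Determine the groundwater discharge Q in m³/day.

Cross-sectional area A = 1110 × 15.9 = 17649 m².
Hydraulic gradient i = 0.000831.
Darcy's law: Q = K · A · i = 2040 × 17649 × 0.0008310 = 29919 m³/day.

29900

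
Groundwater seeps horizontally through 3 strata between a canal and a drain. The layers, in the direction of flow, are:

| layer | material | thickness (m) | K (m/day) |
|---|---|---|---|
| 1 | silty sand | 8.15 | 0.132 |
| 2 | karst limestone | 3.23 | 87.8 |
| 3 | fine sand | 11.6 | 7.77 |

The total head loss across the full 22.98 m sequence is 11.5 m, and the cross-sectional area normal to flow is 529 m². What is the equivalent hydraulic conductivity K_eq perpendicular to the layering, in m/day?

0.363

Flow is perpendicular to layering, so the layers act in series and the equivalent K is the thickness-weighted harmonic mean.
Total thickness L = 8.15 + 3.23 + 11.6 = 22.98 m.
Σ(b_i/K_i) = 8.15/0.132 + 3.23/87.8 + 11.6/7.77 = 63.27 d.
K_eq = L / Σ(b_i/K_i) = 22.98 / 63.27 = 0.3632 m/day.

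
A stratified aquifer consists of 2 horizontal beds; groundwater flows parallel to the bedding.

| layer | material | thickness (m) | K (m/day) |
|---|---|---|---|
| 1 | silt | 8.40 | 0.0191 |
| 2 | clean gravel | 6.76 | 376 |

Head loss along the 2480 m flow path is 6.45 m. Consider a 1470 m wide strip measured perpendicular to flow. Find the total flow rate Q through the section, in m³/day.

Flow is parallel to layering, so each bed carries its own Darcy discharge and the transmissivities add.
Σ(K_i·b_i) = 0.0191×8.40 + 376×6.76 = 2542 m²/day.
Hydraulic gradient i = Δh / L = 6.45 / 2480 = 0.002601.
Q = Σ(K_i·b_i) · W · i = 2542 × 1470 × 0.002601 = 9718 m³/day.

9720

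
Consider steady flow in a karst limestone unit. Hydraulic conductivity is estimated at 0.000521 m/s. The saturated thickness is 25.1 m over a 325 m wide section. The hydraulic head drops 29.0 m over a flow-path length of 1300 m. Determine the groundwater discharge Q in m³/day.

Convert K: 0.000521 m/s × 86400 = 45.01 m/day.
Cross-sectional area A = 325 × 25.1 = 8158 m².
Hydraulic gradient i = Δh / L = 29.0 / 1300 = 0.02231.
Darcy's law: Q = K · A · i = 45.01 × 8158 × 0.02231 = 8191 m³/day.

8190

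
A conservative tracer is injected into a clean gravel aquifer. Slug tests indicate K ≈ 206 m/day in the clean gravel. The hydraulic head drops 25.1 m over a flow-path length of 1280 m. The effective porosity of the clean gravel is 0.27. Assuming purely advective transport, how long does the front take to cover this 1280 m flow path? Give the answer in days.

Hydraulic gradient i = Δh / L = 25.1 / 1280 = 0.01961.
Darcy flux q = K · i = 206.0 × 0.01961 = 4.040 m/day.
Seepage velocity v = q / n_e = 4.040 / 0.27 = 14.96 m/day.
Travel time t = L / v = 1280 / 14.96 = 85.55 days.

85.6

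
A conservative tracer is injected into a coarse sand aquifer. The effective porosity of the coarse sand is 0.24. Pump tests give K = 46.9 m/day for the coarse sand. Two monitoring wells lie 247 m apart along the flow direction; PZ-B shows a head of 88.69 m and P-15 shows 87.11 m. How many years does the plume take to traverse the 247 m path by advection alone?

Hydraulic gradient i = (88.69 − 87.11) / 247 = 1.58 / 247 = 0.006397.
Darcy flux q = K · i = 46.90 × 0.006397 = 0.3000 m/day.
Seepage velocity v = q / n_e = 0.3000 / 0.24 = 1.250 m/day.
Travel time t = L / v = 247 / 1.250 = 197.6 days = 0.5410 years.

0.541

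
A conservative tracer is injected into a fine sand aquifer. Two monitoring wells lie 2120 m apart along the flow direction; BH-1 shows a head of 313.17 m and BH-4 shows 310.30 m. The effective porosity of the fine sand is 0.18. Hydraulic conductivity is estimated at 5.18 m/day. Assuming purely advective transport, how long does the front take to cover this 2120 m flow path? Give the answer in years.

149

Hydraulic gradient i = (313.17 − 310.30) / 2120 = 2.87 / 2120 = 0.001354.
Darcy flux q = K · i = 5.180 × 0.001354 = 0.007013 m/day.
Seepage velocity v = q / n_e = 0.007013 / 0.18 = 0.03896 m/day.
Travel time t = L / v = 2120 / 0.03896 = 54417 days = 149.0 years.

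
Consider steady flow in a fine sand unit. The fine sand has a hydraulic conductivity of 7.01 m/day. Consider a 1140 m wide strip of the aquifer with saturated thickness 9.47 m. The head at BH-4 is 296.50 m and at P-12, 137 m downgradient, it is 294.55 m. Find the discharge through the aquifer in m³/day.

1080

Cross-sectional area A = 1140 × 9.47 = 10796 m².
Hydraulic gradient i = (296.50 − 294.55) / 137 = 1.95 / 137 = 0.01423.
Darcy's law: Q = K · A · i = 7.010 × 10796 × 0.01423 = 1077 m³/day.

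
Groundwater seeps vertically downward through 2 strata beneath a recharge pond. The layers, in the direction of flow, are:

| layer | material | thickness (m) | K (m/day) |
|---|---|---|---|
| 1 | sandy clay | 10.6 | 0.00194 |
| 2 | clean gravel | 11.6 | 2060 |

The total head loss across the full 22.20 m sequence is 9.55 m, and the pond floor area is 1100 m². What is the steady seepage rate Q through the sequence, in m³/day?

Flow is perpendicular to layering, so the layers act in series and the equivalent K is the thickness-weighted harmonic mean.
Total thickness L = 10.6 + 11.6 = 22.20 m.
Σ(b_i/K_i) = 10.6/0.00194 + 11.6/2060 = 5464 d.
K_eq = L / Σ(b_i/K_i) = 22.20 / 5464 = 0.004063 m/day.
Q = K_eq · A · (Δh/L) = 0.004063 × 1100 × (9.55/22.20) = 1.923 m³/day.

1.92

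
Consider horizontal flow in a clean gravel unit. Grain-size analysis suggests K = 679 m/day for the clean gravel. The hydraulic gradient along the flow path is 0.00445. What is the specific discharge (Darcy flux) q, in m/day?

3.02

Hydraulic gradient i = 0.00445.
Specific discharge q = K · i = 679.0 × 0.004450 = 3.022 m/day.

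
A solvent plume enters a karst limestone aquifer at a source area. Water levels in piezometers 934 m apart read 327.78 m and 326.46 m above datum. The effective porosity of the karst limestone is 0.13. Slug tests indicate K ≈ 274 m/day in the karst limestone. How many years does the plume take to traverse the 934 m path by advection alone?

0.858

Hydraulic gradient i = (327.78 − 326.46) / 934 = 1.32 / 934 = 0.001413.
Darcy flux q = K · i = 274.0 × 0.001413 = 0.3872 m/day.
Seepage velocity v = q / n_e = 0.3872 / 0.13 = 2.979 m/day.
Travel time t = L / v = 934 / 2.979 = 313.6 days = 0.8585 years.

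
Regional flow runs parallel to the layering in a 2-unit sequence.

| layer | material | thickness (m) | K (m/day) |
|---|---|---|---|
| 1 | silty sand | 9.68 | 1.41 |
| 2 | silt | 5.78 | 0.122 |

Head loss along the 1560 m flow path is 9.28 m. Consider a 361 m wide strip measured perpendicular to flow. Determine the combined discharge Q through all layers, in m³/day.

Flow is parallel to layering, so each bed carries its own Darcy discharge and the transmissivities add.
Σ(K_i·b_i) = 1.41×9.68 + 0.122×5.78 = 14.35 m²/day.
Hydraulic gradient i = Δh / L = 9.28 / 1560 = 0.005949.
Q = Σ(K_i·b_i) · W · i = 14.35 × 361 × 0.005949 = 30.82 m³/day.

30.8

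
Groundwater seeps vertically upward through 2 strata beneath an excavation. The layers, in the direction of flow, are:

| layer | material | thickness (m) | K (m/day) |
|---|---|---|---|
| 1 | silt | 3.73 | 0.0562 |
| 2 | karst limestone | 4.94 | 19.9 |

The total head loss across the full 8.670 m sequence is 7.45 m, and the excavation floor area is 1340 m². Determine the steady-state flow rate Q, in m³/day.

Flow is perpendicular to layering, so the layers act in series and the equivalent K is the thickness-weighted harmonic mean.
Total thickness L = 3.73 + 4.94 = 8.670 m.
Σ(b_i/K_i) = 3.73/0.0562 + 4.94/19.9 = 66.62 d.
K_eq = L / Σ(b_i/K_i) = 8.670 / 66.62 = 0.1301 m/day.
Q = K_eq · A · (Δh/L) = 0.1301 × 1340 × (7.45/8.670) = 149.9 m³/day.

150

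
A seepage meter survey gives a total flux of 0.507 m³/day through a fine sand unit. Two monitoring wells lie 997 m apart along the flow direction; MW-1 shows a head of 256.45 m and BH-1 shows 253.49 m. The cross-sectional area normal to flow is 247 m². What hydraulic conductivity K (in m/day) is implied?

0.691

Hydraulic gradient i = (256.45 − 253.49) / 997 = 2.96 / 997 = 0.002969.
From Q = K·A·i, K = Q / (A·i) = 0.507 / (247.0 × 0.002969) = 0.6914 m/day.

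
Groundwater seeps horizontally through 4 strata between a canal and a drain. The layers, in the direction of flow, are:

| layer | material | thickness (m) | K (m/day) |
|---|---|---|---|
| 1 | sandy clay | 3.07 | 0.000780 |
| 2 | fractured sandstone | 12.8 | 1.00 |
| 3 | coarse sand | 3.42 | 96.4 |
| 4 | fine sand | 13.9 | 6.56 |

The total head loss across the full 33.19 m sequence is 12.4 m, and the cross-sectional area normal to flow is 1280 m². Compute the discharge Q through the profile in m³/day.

4.02

Flow is perpendicular to layering, so the layers act in series and the equivalent K is the thickness-weighted harmonic mean.
Total thickness L = 3.07 + 12.8 + 3.42 + 13.9 = 33.19 m.
Σ(b_i/K_i) = 3.07/0.000780 + 12.8/1.00 + 3.42/96.4 + 13.9/6.56 = 3951 d.
K_eq = L / Σ(b_i/K_i) = 33.19 / 3951 = 0.008401 m/day.
Q = K_eq · A · (Δh/L) = 0.008401 × 1280 × (12.4/33.19) = 4.017 m³/day.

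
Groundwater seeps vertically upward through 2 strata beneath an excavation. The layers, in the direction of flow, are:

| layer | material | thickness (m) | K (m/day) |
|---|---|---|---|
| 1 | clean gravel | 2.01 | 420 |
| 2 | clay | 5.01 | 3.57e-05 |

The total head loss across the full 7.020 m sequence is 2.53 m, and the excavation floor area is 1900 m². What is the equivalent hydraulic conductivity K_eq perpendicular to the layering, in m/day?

5.00e-05

Flow is perpendicular to layering, so the layers act in series and the equivalent K is the thickness-weighted harmonic mean.
Total thickness L = 2.01 + 5.01 = 7.020 m.
Σ(b_i/K_i) = 2.01/420 + 5.01/3.57e-05 = 1.403e+05 d.
K_eq = L / Σ(b_i/K_i) = 7.020 / 1.403e+05 = 5.002e-05 m/day.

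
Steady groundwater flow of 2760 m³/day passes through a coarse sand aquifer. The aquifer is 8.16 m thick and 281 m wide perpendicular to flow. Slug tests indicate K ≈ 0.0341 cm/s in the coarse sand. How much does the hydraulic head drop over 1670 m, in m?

68.2

Convert K: 0.0341 cm/s × 864 = 29.46 m/day.
Cross-sectional area A = 281 × 8.16 = 2293 m².
From Q = K·A·i, i = Q / (K·A) = 2760 / (29.46 × 2293) = 0.04085.
Head loss Δh = i · L = 0.04085 × 1670 = 68.23 m.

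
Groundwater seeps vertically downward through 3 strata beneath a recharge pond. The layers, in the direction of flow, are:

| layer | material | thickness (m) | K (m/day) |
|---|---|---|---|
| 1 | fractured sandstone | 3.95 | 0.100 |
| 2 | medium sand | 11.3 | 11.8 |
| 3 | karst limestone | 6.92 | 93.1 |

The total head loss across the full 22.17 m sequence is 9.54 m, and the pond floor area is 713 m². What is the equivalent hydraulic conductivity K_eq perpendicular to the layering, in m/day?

0.547

Flow is perpendicular to layering, so the layers act in series and the equivalent K is the thickness-weighted harmonic mean.
Total thickness L = 3.95 + 11.3 + 6.92 = 22.17 m.
Σ(b_i/K_i) = 3.95/0.100 + 11.3/11.8 + 6.92/93.1 = 40.53 d.
K_eq = L / Σ(b_i/K_i) = 22.17 / 40.53 = 0.5470 m/day.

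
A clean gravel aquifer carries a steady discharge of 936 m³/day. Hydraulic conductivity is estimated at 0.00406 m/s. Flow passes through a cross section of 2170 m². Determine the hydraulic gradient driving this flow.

0.00123

Convert K: 0.00406 m/s × 86400 = 350.8 m/day.
From Q = K·A·i, i = Q / (K·A) = 936 / (350.8 × 2170) = 0.001230.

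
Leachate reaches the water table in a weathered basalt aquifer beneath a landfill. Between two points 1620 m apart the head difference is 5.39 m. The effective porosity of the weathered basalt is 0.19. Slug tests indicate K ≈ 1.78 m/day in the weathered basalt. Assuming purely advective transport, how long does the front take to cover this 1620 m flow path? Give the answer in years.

142

Hydraulic gradient i = Δh / L = 5.39 / 1620 = 0.003327.
Darcy flux q = K · i = 1.780 × 0.003327 = 0.005922 m/day.
Seepage velocity v = q / n_e = 0.005922 / 0.19 = 0.03117 m/day.
Travel time t = L / v = 1620 / 0.03117 = 51973 days = 142.3 years.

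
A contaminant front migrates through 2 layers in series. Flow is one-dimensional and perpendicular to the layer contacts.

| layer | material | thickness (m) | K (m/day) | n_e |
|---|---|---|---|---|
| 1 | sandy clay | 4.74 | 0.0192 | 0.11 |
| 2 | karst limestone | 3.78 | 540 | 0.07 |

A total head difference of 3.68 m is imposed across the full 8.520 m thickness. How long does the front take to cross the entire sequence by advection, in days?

52.7

With flow normal to the layers, continuity requires the same specific discharge q through every layer.
Σ(b_i/K_i) = 4.74/0.0192 + 3.78/540 = 246.9 d.
q = Δh / Σ(b_i/K_i) = 3.68 / 246.9 = 0.01491 m/day.
In each layer the seepage velocity is v_i = q/n_i, so the layer transit time is t_i = b_i·n_i / q:
  layer 1 (sandy clay): t_1 = 4.74 × 0.11 / 0.01491 = 34.98 d
  layer 2 (karst limestone): t_2 = 3.78 × 0.07 / 0.01491 = 17.75 d
Total t = Σ t_i = 52.73 days.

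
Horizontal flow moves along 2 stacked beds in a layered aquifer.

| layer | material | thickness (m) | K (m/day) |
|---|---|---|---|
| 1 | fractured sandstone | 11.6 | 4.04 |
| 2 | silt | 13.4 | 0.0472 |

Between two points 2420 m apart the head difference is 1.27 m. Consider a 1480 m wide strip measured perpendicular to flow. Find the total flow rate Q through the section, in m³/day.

36.9

Flow is parallel to layering, so each bed carries its own Darcy discharge and the transmissivities add.
Σ(K_i·b_i) = 4.04×11.6 + 0.0472×13.4 = 47.50 m²/day.
Hydraulic gradient i = Δh / L = 1.27 / 2420 = 0.0005248.
Q = Σ(K_i·b_i) · W · i = 47.50 × 1480 × 0.0005248 = 36.89 m³/day.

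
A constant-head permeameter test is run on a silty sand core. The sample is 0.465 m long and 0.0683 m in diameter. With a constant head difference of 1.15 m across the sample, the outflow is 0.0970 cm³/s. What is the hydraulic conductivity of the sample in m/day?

0.925

Cross-sectional area A = π·(d/2)² = π × (0.0683/2)² = 0.003664 m².
Convert discharge: 0.0970 cm³/s = 9.700e-08 m³/s.
Darcy's law rearranged: K = Q·L / (A·Δh) = 9.700e-08 × 0.465 / (0.003664 × 1.15) = 1.071e-05 m/s = 0.9249 m/day.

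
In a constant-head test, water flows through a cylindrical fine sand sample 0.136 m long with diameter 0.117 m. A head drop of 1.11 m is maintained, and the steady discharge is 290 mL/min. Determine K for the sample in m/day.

Cross-sectional area A = π·(d/2)² = π × (0.117/2)² = 0.01075 m².
Convert discharge: 290 mL/min = 4.833e-06 m³/s.
Darcy's law rearranged: K = Q·L / (A·Δh) = 4.833e-06 × 0.136 / (0.01075 × 1.11) = 5.508e-05 m/s = 4.759 m/day.

4.76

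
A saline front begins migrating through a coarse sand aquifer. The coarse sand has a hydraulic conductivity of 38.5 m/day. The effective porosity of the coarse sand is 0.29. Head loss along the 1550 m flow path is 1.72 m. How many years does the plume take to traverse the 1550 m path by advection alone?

Hydraulic gradient i = Δh / L = 1.72 / 1550 = 0.001110.
Darcy flux q = K · i = 38.50 × 0.001110 = 0.04272 m/day.
Seepage velocity v = q / n_e = 0.04272 / 0.29 = 0.1473 m/day.
Travel time t = L / v = 1550 / 0.1473 = 10521 days = 28.81 years.

28.8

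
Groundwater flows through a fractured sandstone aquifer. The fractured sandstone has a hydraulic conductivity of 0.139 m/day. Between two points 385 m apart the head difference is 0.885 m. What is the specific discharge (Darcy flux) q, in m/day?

Hydraulic gradient i = Δh / L = 0.885 / 385 = 0.002299.
Specific discharge q = K · i = 0.1390 × 0.002299 = 0.0003195 m/day.

0.000320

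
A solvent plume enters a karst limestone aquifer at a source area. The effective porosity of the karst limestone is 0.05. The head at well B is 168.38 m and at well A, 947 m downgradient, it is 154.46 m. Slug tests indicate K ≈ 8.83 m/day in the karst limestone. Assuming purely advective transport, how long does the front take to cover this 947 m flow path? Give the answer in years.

0.999

Hydraulic gradient i = (168.38 − 154.46) / 947 = 13.92 / 947 = 0.01470.
Darcy flux q = K · i = 8.830 × 0.01470 = 0.1298 m/day.
Seepage velocity v = q / n_e = 0.1298 / 0.05 = 2.596 m/day.
Travel time t = L / v = 947 / 2.596 = 364.8 days = 0.9988 years.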